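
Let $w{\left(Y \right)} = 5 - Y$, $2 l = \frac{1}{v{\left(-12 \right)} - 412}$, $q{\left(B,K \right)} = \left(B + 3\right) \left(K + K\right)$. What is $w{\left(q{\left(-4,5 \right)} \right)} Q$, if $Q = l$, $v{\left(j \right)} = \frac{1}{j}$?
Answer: $- \frac{18}{989} \approx -0.0182$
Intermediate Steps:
$q{\left(B,K \right)} = 2 K \left(3 + B\right)$ ($q{\left(B,K \right)} = \left(3 + B\right) 2 K = 2 K \left(3 + B\right)$)
$l = - \frac{6}{4945}$ ($l = \frac{1}{2 \left(\frac{1}{-12} - 412\right)} = \frac{1}{2 \left(- \frac{1}{12} - 412\right)} = \frac{1}{2 \left(- \frac{4945}{12}\right)} = \frac{1}{2} \left(- \frac{12}{4945}\right) = - \frac{6}{4945} \approx -0.0012133$)
$Q = - \frac{6}{4945} \approx -0.0012133$
$w{\left(q{\left(-4,5 \right)} \right)} Q = \left(5 - 2 \cdot 5 \left(3 - 4\right)\right) \left(- \frac{6}{4945}\right) = \left(5 - 2 \cdot 5 \left(-1\right)\right) \left(- \frac{6}{4945}\right) = \left(5 - -10\right) \left(- \frac{6}{4945}\right) = \left(5 + 10\right) \left(- \frac{6}{4945}\right) = 15 \left(- \frac{6}{4945}\right) = - \frac{18}{989}$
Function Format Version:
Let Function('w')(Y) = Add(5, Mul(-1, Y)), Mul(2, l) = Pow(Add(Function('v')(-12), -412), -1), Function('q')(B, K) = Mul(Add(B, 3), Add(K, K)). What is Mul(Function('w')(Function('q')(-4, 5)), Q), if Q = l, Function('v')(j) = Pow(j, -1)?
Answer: Rational(-18, 989) ≈ -0.018200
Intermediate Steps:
Function('q')(B, K) = Mul(2, K, Add(3, B)) (Function('q')(B, K) = Mul(Add(3, B), Mul(2, K)) = Mul(2, K, Add(3, B)))
l = Rational(-6, 4945) (l = Mul(Rational(1, 2), Pow(Add(Pow(-12, -1), -412), -1)) = Mul(Rational(1, 2), Pow(Add(Rational(-1, 12), -412), -1)) = Mul(Rational(1, 2), Pow(Rational(-4945, 12), -1)) = Mul(Rational(1, 2), Rational(-12, 4945)) = Rational(-6, 4945) ≈ -0.0012133)
Q = Rational(-6, 4945) ≈ -0.0012133
Mul(Function('w')(Function('q')(-4, 5)), Q) = Mul(Add(5, Mul(-1, Mul(2, 5, Add(3, -4)))), Rational(-6, 4945)) = Mul(Add(5, Mul(-1, Mul(2, 5, -1))), Rational(-6, 4945)) = Mul(Add(5, Mul(-1, -10)), Rational(-6, 4945)) = Mul(Add(5, 10), Rational(-6, 4945)) = Mul(15, Rational(-6, 4945)) = Rational(-18, 989)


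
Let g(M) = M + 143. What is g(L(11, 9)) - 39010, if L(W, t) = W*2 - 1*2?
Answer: -38847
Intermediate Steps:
L(W, t) = -2 + 2*W (L(W, t) = 2*W - 2 = -2 + 2*W)
g(M) = 143 + M
g(L(11, 9)) - 39010 = (143 + (-2 + 2*11)) - 39010 = (143 + (-2 + 22)) - 39010 = (143 + 20) - 39010 = 163 - 39010 = -38847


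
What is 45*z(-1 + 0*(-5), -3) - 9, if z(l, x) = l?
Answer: -54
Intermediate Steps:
45*z(-1 + 0*(-5), -3) - 9 = 45*(-1 + 0*(-5)) - 9 = 45*(-1 + 0) - 9 = 45*(-1) - 9 = -45 - 9 = -54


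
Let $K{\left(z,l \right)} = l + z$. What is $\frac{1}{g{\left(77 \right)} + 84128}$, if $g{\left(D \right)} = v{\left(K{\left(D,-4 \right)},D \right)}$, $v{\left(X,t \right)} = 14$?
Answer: $\frac{1}{84142} \approx 1.1885 \cdot 10^{-5}$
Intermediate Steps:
$g{\left(D \right)} = 14$
$\frac{1}{g{\left(77 \right)} + 84128} = \frac{1}{14 + 84128} = \frac{1}{84142}$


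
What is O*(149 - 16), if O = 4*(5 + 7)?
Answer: 6384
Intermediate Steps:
O = 48 (O = 4*12 = 48)
O*(149 - 16) = 48*(149 - 16) = 48*133 = 6384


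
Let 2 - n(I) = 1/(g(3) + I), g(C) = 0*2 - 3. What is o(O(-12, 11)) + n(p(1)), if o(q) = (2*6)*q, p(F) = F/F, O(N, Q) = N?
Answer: -283/2 ≈ -141.50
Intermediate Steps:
p(F) = 1
g(C) = -3 (g(C) = 0 - 3 = -3)
o(q) = 12*q
n(I) = 2 - 1/(-3 + I)
o(O(-12, 11)) + n(p(1)) = 12*(-12) + (-7 + 2*1)/(-3 + 1) = -144 + (-7 + 2)/(-2) = -144 - 1/2*(-5) = -144 + 5/2 = -283/2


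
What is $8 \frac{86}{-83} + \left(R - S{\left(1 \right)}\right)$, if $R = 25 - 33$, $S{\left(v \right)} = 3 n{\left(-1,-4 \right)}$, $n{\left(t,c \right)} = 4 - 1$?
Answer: $- \frac{2099}{83} \approx -25.289$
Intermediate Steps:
$n{\left(t,c \right)} = 3$
$S{\left(v \right)} = 9$ ($S{\left(v \right)} = 3 \cdot 3 = 9$)
$R = -8$
$8 \frac{86}{-83} + \left(R - S{\left(1 \right)}\right) = 8 \frac{86}{-83} - 17 = 8 \cdot 86 \left(- \frac{1}{83}\right) - 17 = 8 \left(- \frac{86}{83}\right) - 17 = - \frac{688}{83} - 17 = - \frac{2099}{83}$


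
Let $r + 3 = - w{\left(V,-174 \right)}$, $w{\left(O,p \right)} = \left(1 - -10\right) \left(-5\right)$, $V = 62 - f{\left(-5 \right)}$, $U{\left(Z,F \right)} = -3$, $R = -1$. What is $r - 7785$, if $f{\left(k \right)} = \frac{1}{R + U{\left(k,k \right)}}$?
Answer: $-7733$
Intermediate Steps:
$f{\left(k \right)} = - \frac{1}{4}$ ($f{\left(k \right)} = \frac{1}{-1 - 3} = \frac{1}{-4} = - \frac{1}{4}$)
$V = \frac{249}{4}$ ($V = 62 - - \frac{1}{4} = 62 + \frac{1}{4} = \frac{249}{4} \approx 62.25$)
$w{\left(O,p \right)} = -55$ ($w{\left(O,p \right)} = \left(1 + 10\right) \left(-5\right) = 11 \left(-5\right) = -55$)
$r = 52$ ($r = -3 - -55 = -3 + 55 = 52$)
$r - 7785 = 52 - 7785 = -7733$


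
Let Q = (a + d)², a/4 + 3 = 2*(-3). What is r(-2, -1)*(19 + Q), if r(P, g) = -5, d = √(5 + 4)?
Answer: -5540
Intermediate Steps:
d = 3 (d = √9 = 3)
a = -36 (a = -12 + 4*(2*(-3)) = -12 + 4*(-6) = -12 - 24 = -36)
Q = 1089 (Q = (-36 + 3)² = (-33)² = 1089)
r(-2, -1)*(19 + Q) = -5*(19 + 1089) = -5*1108 = -5540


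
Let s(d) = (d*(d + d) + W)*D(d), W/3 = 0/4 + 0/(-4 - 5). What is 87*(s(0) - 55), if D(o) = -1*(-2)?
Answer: -4785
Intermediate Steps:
D(o) = 2
W = 0 (W = 3*(0/4 + 0/(-4 - 5)) = 3*(0*(1/4) + 0/(-9)) = 3*(0 + 0*(-1/9)) = 3*(0 + 0) = 3*0 = 0)
s(d) = 4*d**2 (s(d) = (d*(d + d) + 0)*2 = (d*(2*d) + 0)*2 = (2*d**2 + 0)*2 = (2*d**2)*2 = 4*d**2)
87*(s(0) - 55) = 87*(4*0**2 - 55) = 87*(4*0 - 55) = 87*(0 - 55) = 87*(-55) = -4785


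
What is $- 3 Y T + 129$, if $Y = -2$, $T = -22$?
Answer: $-3$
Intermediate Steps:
$- 3 Y T + 129 = \left(-3\right) \left(-2\right) \left(-22\right) + 129 = 6 \left(-22\right) + 129 = -132 + 129 = -3$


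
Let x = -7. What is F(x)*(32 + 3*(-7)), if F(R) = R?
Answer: -77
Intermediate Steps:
F(x)*(32 + 3*(-7)) = -7*(32 + 3*(-7)) = -7*(32 - 21) = -7*11 = -77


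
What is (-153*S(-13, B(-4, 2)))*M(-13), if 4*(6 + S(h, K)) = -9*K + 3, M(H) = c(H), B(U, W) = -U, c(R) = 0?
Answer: 0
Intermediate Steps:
M(H) = 0
S(h, K) = -21/4 - 9*K/4 (S(h, K) = -6 + (-9*K + 3)/4 = -6 + (3 - 9*K)/4 = -6 + (¾ - 9*K/4) = -21/4 - 9*K/4)
(-153*S(-13, B(-4, 2)))*M(-13) = -153*(-21/4 - (-9)*(-4)/4)*0 = -153*(-21/4 - 9/4*4)*0 = -153*(-21/4 - 9)*0 = -153*(-57/4)*0 = (8721/4)*0 = 0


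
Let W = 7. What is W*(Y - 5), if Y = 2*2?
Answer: -7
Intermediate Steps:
Y = 4
W*(Y - 5) = 7*(4 - 5) = 7*(-1) = -7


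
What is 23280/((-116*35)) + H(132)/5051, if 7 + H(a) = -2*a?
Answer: -5934377/1025353 ≈ -5.7876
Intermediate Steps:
H(a) = -7 - 2*a
23280/((-116*35)) + H(132)/5051 = 23280/((-116*35)) + (-7 - 2*132)/5051 = 23280/(-4060) + (-7 - 264)*(1/5051) = 23280*(-1/4060) - 271*1/5051 = -1164/203 - 271/5051 = -5934377/1025353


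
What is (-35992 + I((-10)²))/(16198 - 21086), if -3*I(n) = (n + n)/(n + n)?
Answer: 107977/14664 ≈ 7.3634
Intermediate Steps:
I(n) = -⅓ (I(n) = -(n + n)/(3*(n + n)) = -2*n/(3*(2*n)) = -2*n*1/(2*n)/3 = -⅓*1 = -⅓)
(-35992 + I((-10)²))/(16198 - 21086) = (-35992 - ⅓)/(16198 - 21086) = -107977/3/(-4888) = -107977/3*(-1/4888) = 107977/14664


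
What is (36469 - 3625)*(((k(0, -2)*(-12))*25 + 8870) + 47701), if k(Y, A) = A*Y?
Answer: 1858017924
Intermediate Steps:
(36469 - 3625)*(((k(0, -2)*(-12))*25 + 8870) + 47701) = (36469 - 3625)*(((-2*0*(-12))*25 + 8870) + 47701) = 32844*(((0*(-12))*25 + 8870) + 47701) = 32844*((0*25 + 8870) + 47701) = 32844*((0 + 8870) + 47701) = 32844*(8870 + 47701) = 32844*56571 = 1858017924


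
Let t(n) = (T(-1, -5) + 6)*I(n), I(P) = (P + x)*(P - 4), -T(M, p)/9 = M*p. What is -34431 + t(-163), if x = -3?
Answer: -1115589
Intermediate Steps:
T(M, p) = -9*M*p
I(P) = (-4 + P)*(-3 + P) (I(P) = (P - 3)*(P - 4) = (-3 + P)*(-4 + P) = (-4 + P)*(-3 + P))
t(n) = -468 - 39*n² + 273*n (t(n) = (-9*(-1)*(-5) + 6)*(12 + n² - 7*n) = (-45 + 6)*(12 + n² - 7*n) = -39*(12 + n² - 7*n) = -468 - 39*n² + 273*n)
-34431 + t(-163) = -34431 + (-468 - 39*(-163)² + 273*(-163)) = -34431 + (-468 - 39*26569 - 44499) = -34431 + (-468 - 1036191 - 44499) = -34431 - 1081158 = -1115589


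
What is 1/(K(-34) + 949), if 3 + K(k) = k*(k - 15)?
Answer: 1/2612 ≈ 0.00038285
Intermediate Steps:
K(k) = -3 + k*(-15 + k) (K(k) = -3 + k*(k - 15) = -3 + k*(-15 + k))
1/(K(-34) + 949) = 1/((-3 + (-34)**2 - 15*(-34)) + 949) = 1/((-3 + 1156 + 510) + 949) = 1/(1663 + 949) = 1/2612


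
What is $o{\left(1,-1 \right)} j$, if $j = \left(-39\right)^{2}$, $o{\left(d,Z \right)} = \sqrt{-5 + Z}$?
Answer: $1521 i \sqrt{6} \approx 3725.7 i$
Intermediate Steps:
$j = 1521$
$o{\left(1,-1 \right)} j = \sqrt{-5 - 1} \cdot 1521 = \sqrt{-6} \cdot 1521 = i \sqrt{6} \cdot 1521 = 1521 i \sqrt{6}$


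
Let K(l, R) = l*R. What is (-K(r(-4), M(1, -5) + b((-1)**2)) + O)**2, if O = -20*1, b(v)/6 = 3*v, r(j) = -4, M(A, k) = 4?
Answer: 4624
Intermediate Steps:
b(v) = 18*v (b(v) = 6*(3*v) = 18*v)
K(l, R) = R*l
O = -20
(-K(r(-4), M(1, -5) + b((-1)**2)) + O)**2 = (-(4 + 18*(-1)**2)*(-4) - 20)**2 = (-(4 + 18*1)*(-4) - 20)**2 = (-(4 + 18)*(-4) - 20)**2 = (-22*(-4) - 20)**2 = (-1*(-88) - 20)**2 = (88 - 20)**2 = 68**2 = 4624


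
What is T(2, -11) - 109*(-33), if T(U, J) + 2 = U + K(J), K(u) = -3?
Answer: 3594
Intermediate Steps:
T(U, J) = -5 + U (T(U, J) = -2 + (U - 3) = -2 + (-3 + U) = -5 + U)
T(2, -11) - 109*(-33) = (-5 + 2) - 109*(-33) = -3 + 3597 = 3594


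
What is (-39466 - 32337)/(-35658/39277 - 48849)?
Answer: 402886633/274096833 ≈ 1.4699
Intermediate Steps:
(-39466 - 32337)/(-35658/39277 - 48849) = -71803/(-35658*1/39277 - 48849) = -71803/(-5094/5611 - 48849) = -71803/(-274096833/5611) = -71803*(-5611/274096833) = 402886633/274096833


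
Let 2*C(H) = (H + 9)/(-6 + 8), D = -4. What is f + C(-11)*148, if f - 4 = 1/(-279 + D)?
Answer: -19811/283 ≈ -70.004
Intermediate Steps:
f = 1131/283 (f = 4 + 1/(-279 - 4) = 4 + 1/(-283) = 4 - 1/283 = 1131/283 ≈ 3.9965)
C(H) = 9/4 + H/4 (C(H) = ((H + 9)/(-6 + 8))/2 = ((9 + H)/2)/2 = ((9 + H)*(½))/2 = (9/2 + H/2)/2 = 9/4 + H/4)
f + C(-11)*148 = 1131/283 + (9/4 + (¼)*(-11))*148 = 1131/283 + (9/4 - 11/4)*148 = 1131/283 - ½*148 = 1131/283 - 74 = -19811/283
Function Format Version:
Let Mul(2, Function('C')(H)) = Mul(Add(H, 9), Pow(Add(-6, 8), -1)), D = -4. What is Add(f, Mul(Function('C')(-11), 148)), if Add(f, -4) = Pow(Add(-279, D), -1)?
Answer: Rational(-19811, 283) ≈ -70.004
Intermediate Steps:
f = Rational(1131, 283) (f = Add(4, Pow(Add(-279, -4), -1)) = Add(4, Pow(-283, -1)) = Add(4, Rational(-1, 283)) = Rational(1131, 283) ≈ 3.9965)
Function('C')(H) = Add(Rational(9, 4), Mul(Rational(1, 4), H)) (Function('C')(H) = Mul(Rational(1, 2), Mul(Add(H, 9), Pow(Add(-6, 8), -1))) = Mul(Rational(1, 2), Mul(Add(9, H), Pow(2, -1))) = Mul(Rational(1, 2), Mul(Add(9, H), Rational(1, 2))) = Mul(Rational(1, 2), Add(Rational(9, 2), Mul(Rational(1, 2), H))) = Add(Rational(9, 4), Mul(Rational(1, 4), H)))
Add(f, Mul(Function('C')(-11), 148)) = Add(Rational(1131, 283), Mul(Add(Rational(9, 4), Mul(Rational(1, 4), -11)), 148)) = Add(Rational(1131, 283), Mul(Add(Rational(9, 4), Rational(-11, 4)), 148)) = Add(Rational(1131, 283), Mul(Rational(-1, 2), 148)) = Add(Rational(1131, 283), -74) = Rational(-19811, 283)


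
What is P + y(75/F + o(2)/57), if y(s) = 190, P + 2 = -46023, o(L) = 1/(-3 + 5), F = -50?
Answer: -45835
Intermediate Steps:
o(L) = 1/2
P = -46025 (P = -2 - 46023 = -46025)
P + y(75/F + o(2)/57) = -46025 + 190 = -45835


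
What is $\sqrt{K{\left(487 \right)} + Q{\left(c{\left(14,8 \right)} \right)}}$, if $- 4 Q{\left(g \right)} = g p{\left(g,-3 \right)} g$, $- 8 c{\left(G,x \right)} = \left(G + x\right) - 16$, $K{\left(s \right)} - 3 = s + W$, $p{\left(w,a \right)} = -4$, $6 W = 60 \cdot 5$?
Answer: $\frac{93}{4} \approx 23.25$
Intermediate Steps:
$W = 50$ ($W = \frac{60 \cdot 5}{6} = \frac{1}{6} \cdot 300 = 50$)
$K{\left(s \right)} = 53 + s$ ($K{\left(s \right)} = 3 + \left(s + 50\right) = 3 + \left(50 + s\right) = 53 + s$)
$c{\left(G,x \right)} = 2 - \frac{G}{8} - \frac{x}{8}$ ($c{\left(G,x \right)} = - \frac{\left(G + x\right) - 16}{8} = - \frac{-16 + G + x}{8} = 2 - \frac{G}{8} - \frac{x}{8}$)
$Q{\left(g \right)} = g^{2}$ ($Q{\left(g \right)} = - \frac{g \left(-4\right) g}{4} = - \frac{- 4 g g}{4} = - \frac{\left(-4\right) g^{2}}{4} = g^{2}$)
$\sqrt{K{\left(487 \right)} + Q{\left(c{\left(14,8 \right)} \right)}} = \sqrt{\left(53 + 487\right) + \left(2 - \frac{7}{4} - 1\right)^{2}} = \sqrt{540 + \left(2 - \frac{7}{4} - 1\right)^{2}} = \sqrt{540 + \left(- \frac{3}{4}\right)^{2}} = \sqrt{540 + \frac{9}{16}} = \sqrt{\frac{8649}{16}} = \frac{93}{4}$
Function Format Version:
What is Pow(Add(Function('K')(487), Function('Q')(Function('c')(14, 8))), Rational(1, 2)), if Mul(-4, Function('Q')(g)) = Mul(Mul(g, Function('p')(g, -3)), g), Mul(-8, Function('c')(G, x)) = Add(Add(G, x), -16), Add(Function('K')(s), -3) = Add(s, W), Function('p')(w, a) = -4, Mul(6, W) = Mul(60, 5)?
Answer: Rational(93, 4) ≈ 23.250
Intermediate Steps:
W = 50 (W = Mul(Rational(1, 6), Mul(60, 5)) = Mul(Rational(1, 6), 300) = 50)
Function('K')(s) = Add(53, s) (Function('K')(s) = Add(3, Add(s, 50)) = Add(3, Add(50, s)) = Add(53, s))
Function('c')(G, x) = Add(2, Mul(Rational(-1, 8), G), Mul(Rational(-1, 8), x)) (Function('c')(G, x) = Mul(Rational(-1, 8), Add(Add(G, x), -16)) = Mul(Rational(-1, 8), Add(-16, G, x)) = Add(2, Mul(Rational(-1, 8), G), Mul(Rational(-1, 8), x)))
Function('Q')(g) = Pow(g, 2) (Function('Q')(g) = Mul(Rational(-1, 4), Mul(Mul(g, -4), g)) = Mul(Rational(-1, 4), Mul(Mul(-4, g), g)) = Mul(Rational(-1, 4), Mul(-4, Pow(g, 2))) = Pow(g, 2))
Pow(Add(Function('K')(487), Function('Q')(Function('c')(14, 8))), Rational(1, 2)) = Pow(Add(Add(53, 487), Pow(Add(2, Mul(Rational(-1, 8), 14), Mul(Rational(-1, 8), 8)), 2)), Rational(1, 2)) = Pow(Add(540, Pow(Add(2, Rational(-7, 4), -1), 2)), Rational(1, 2)) = Pow(Add(540, Pow(Rational(-3, 4), 2)), Rational(1, 2)) = Pow(Add(540, Rational(9, 16)), Rational(1, 2)) = Pow(Rational(8649, 16), Rational(1, 2)) = Rational(93, 4)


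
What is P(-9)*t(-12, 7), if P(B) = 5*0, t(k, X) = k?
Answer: 0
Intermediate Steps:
P(B) = 0
P(-9)*t(-12, 7) = 0*(-12) = 0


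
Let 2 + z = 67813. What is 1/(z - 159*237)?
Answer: 1/30128 ≈ 3.3192e-5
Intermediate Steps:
z = 67811 (z = -2 + 67813 = 67811)
1/(z - 159*237) = 1/(67811 - 159*237) = 1/(67811 - 37683) = 1/30128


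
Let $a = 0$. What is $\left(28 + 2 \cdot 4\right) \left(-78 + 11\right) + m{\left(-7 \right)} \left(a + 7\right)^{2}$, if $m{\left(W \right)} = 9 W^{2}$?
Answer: $19197$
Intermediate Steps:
$\left(28 + 2 \cdot 4\right) \left(-78 + 11\right) + m{\left(-7 \right)} \left(a + 7\right)^{2} = \left(28 + 2 \cdot 4\right) \left(-78 + 11\right) + 9 \left(-7\right)^{2} \left(0 + 7\right)^{2} = \left(28 + 8\right) \left(-67\right) + 9 \cdot 49 \cdot 7^{2} = 36 \left(-67\right) + 441 \cdot 49 = -2412 + 21609 = 19197$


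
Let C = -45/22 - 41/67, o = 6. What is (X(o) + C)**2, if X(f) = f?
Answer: 24275329/2172676 ≈ 11.173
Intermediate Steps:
C = -3917/1474 (C = -45*1/22 - 41*1/67 = -45/22 - 41/67 = -3917/1474 ≈ -2.6574)
(X(o) + C)**2 = (6 - 3917/1474)**2 = (4927/1474)**2 = 24275329/2172676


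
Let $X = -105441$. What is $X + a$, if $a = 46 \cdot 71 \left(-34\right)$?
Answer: $-216485$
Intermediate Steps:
$a = -111044$ ($a = 3266 \left(-34\right) = -111044$)
$X + a = -105441 - 111044 = -216485$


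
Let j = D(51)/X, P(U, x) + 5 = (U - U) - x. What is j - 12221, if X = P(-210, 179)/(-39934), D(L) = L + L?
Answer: 456151/46 ≈ 9916.3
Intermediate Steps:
D(L) = 2*L
P(U, x) = -5 - x (P(U, x) = -5 + ((U - U) - x) = -5 + (0 - x) = -5 - x)
X = 92/19967 (X = (-5 - 1*179)/(-39934) = (-5 - 179)*(-1/39934) = -184*(-1/39934) = 92/19967 ≈ 0.0046076)
j = 1018317/46 (j = (2*51)/(92/19967) = 102*(19967/92) = 1018317/46 ≈ 22137.)
j - 12221 = 1018317/46 - 12221 = 456151/46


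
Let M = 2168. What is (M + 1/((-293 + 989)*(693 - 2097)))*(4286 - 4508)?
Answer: -78385791707/162864 ≈ -4.8130e+5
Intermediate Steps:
(M + 1/((-293 + 989)*(693 - 2097)))*(4286 - 4508) = (2168 + 1/((-293 + 989)*(693 - 2097)))*(4286 - 4508) = (2168 + 1/(696*(-1404)))*(-222) = (2168 + 1/(-977184))*(-222) = (2168 - 1/977184)*(-222) = (2118534911/977184)*(-222) = -78385791707/162864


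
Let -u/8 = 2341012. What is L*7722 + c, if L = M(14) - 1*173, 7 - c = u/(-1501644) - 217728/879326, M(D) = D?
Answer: -28950604889020253/23579189499 ≈ -1.2278e+6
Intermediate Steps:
u = -18728096 (u = -8*2341012 = -18728096)
c = -123180527051/23579189499 (c = 7 - (-18728096/(-1501644) - 217728/879326) = 7 - (-18728096*(-1/1501644) - 217728*1/879326) = 7 - (4682024/375411 - 15552/62809) = 7 - 1*288234853544/23579189499 = 7 - 288234853544/23579189499 = -123180527051/23579189499 ≈ -5.2241)
L = -159 (L = 14 - 1*173 = 14 - 173 = -159)
L*7722 + c = -159*7722 - 123180527051/23579189499 = -1227798 - 123180527051/23579189499 = -28950604889020253/23579189499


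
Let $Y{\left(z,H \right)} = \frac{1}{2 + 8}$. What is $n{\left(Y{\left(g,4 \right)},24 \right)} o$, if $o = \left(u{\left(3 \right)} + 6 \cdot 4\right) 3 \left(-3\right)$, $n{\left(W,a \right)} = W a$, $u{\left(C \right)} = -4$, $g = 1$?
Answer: $-432$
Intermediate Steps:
$Y{\left(z,H \right)} = \frac{1}{10}$
$o = -180$ ($o = \left(-4 + 6 \cdot 4\right) 3 \left(-3\right) = \left(-4 + 24\right) 3 \left(-3\right) = 20 \cdot 3 \left(-3\right) = 60 \left(-3\right) = -180$)
$n{\left(Y{\left(g,4 \right)},24 \right)} o = \frac{1}{10} \cdot 24 \left(-180\right) = \frac{12}{5} \left(-180\right) = -432$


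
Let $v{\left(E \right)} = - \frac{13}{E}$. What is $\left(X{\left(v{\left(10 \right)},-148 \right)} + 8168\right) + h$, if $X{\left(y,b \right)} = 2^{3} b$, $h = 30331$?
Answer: $37315$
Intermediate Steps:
$X{\left(y,b \right)} = 8 b$
$\left(X{\left(v{\left(10 \right)},-148 \right)} + 8168\right) + h = \left(8 \left(-148\right) + 8168\right) + 30331 = \left(-1184 + 8168\right) + 30331 = 6984 + 30331 = 37315$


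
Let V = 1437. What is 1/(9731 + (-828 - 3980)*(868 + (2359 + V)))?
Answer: -1/22414781 ≈ -4.4613e-8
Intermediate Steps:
1/(9731 + (-828 - 3980)*(868 + (2359 + V))) = 1/(9731 + (-828 - 3980)*(868 + (2359 + 1437))) = 1/(9731 - 4808*(868 + 3796)) = 1/(9731 - 4808*4664) = 1/(9731 - 22424512) = 1/(-22414781) = -1/22414781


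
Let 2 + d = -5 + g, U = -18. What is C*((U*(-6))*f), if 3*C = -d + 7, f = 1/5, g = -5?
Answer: 684/5 ≈ 136.80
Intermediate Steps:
f = 1/5 ≈ 0.20000
d = -12 (d = -2 + (-5 - 5) = -2 - 10 = -12)
C = 19/3 (C = (-1*(-12) + 7)/3 = (12 + 7)/3 = (1/3)*19 = 19/3 ≈ 6.3333)
C*((U*(-6))*f) = 19*(-18*(-6)*(1/5))/3 = 19*(108*(1/5))/3 = (19/3)*(108/5) = 684/5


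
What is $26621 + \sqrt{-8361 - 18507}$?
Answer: $26621 + 2 i \sqrt{6717} \approx 26621.0 + 163.91 i$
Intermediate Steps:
$26621 + \sqrt{-8361 - 18507} = 26621 + \sqrt{-26868} = 26621 + 2 i \sqrt{6717}$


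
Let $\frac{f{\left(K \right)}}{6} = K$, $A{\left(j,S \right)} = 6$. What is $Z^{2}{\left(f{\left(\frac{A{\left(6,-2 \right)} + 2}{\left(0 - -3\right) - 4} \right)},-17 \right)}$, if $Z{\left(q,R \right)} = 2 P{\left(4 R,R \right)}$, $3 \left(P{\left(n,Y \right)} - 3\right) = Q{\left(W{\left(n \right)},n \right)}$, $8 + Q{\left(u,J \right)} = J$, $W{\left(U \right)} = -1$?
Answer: $\frac{17956}{9} \approx 1995.1$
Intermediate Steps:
$Q{\left(u,J \right)} = -8 + J$
$P{\left(n,Y \right)} = \frac{1}{3} + \frac{n}{3}$ ($P{\left(n,Y \right)} = 3 + \frac{-8 + n}{3} = 3 + \left(- \frac{8}{3} + \frac{n}{3}\right) = \frac{1}{3} + \frac{n}{3}$)
$f{\left(K \right)} = 6 K$
$Z{\left(q,R \right)} = \frac{2}{3} + \frac{8 R}{3}$ ($Z{\left(q,R \right)} = 2 \left(\frac{1}{3} + \frac{4 R}{3}\right) = \frac{2}{3} + \frac{8 R}{3}$)
$Z^{2}{\left(f{\left(\frac{A{\left(6,-2 \right)} + 2}{\left(0 - -3\right) - 4} \right)},-17 \right)} = \left(\frac{2}{3} + \frac{8}{3} \left(-17\right)\right)^{2} = \left(\frac{2}{3} - \frac{136}{3}\right)^{2} = \left(- \frac{134}{3}\right)^{2} = \frac{17956}{9}$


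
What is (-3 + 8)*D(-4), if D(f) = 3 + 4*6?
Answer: 135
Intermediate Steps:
D(f) = 27 (D(f) = 3 + 24 = 27)
(-3 + 8)*D(-4) = (-3 + 8)*27 = 5*27 = 135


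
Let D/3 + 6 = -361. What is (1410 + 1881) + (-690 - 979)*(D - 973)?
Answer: 3464797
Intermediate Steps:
D = -1101 (D = -18 + 3*(-361) = -18 - 1083 = -1101)
(1410 + 1881) + (-690 - 979)*(D - 973) = (1410 + 1881) + (-690 - 979)*(-1101 - 973) = 3291 - 1669*(-2074) = 3291 + 3461506 = 3464797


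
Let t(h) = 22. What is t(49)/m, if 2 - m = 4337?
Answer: -22/4335 ≈ -0.0050750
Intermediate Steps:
m = -4335 (m = 2 - 1*4337 = 2 - 4337 = -4335)
t(49)/m = 22/(-4335) = 22*(-1/4335) = -22/4335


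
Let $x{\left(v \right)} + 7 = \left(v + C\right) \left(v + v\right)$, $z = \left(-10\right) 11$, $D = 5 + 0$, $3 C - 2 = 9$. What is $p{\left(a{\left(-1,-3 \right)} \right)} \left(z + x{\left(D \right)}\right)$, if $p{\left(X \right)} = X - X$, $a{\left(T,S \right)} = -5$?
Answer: $0$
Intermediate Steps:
$C = \frac{11}{3}$ ($C = \frac{2}{3} + \frac{1}{3} \cdot 9 = \frac{2}{3} + 3 = \frac{11}{3} \approx 3.6667$)
$D = 5$
$z = -110$
$p{\left(X \right)} = 0$
$x{\left(v \right)} = -7 + 2 v \left(\frac{11}{3} + v\right)$ ($x{\left(v \right)} = -7 + \left(v + \frac{11}{3}\right) \left(v + v\right) = -7 + \left(\frac{11}{3} + v\right) 2 v = -7 + 2 v \left(\frac{11}{3} + v\right)$)
$p{\left(a{\left(-1,-3 \right)} \right)} \left(z + x{\left(D \right)}\right) = 0 \left(-110 + \left(-7 + 2 \cdot 5^{2} + \frac{22}{3} \cdot 5\right)\right) = 0 \left(-110 + \left(-7 + 2 \cdot 25 + \frac{110}{3}\right)\right) = 0 \left(-110 + \left(-7 + 50 + \frac{110}{3}\right)\right) = 0 \left(-110 + \frac{239}{3}\right) = 0 \left(- \frac{91}{3}\right) = 0$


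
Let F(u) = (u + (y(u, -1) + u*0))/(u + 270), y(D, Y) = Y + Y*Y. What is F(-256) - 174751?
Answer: -1223385/7 ≈ -1.7477e+5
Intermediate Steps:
y(D, Y) = Y + Y**2
F(u) = u/(270 + u) (F(u) = (u + (-(1 - 1) + u*0))/(u + 270) = (u + (-1*0 + 0))/(270 + u) = (u + (0 + 0))/(270 + u) = (u + 0)/(270 + u) = u/(270 + u))
F(-256) - 174751 = -256/(270 - 256) - 174751 = -256/14 - 174751 = -256*1/14 - 174751 = -128/7 - 174751 = -1223385/7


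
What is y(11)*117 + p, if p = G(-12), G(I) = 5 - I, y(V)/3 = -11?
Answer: -3844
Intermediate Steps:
y(V) = -33 (y(V) = 3*(-11) = -33)
p = 17 (p = 5 - 1*(-12) = 5 + 12 = 17)
y(11)*117 + p = -33*117 + 17 = -3861 + 17 = -3844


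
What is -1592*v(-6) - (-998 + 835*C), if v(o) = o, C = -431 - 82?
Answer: 438905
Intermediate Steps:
C = -513
-1592*v(-6) - (-998 + 835*C) = -1592*(-6) - (-998 + 835*(-513)) = 9552 - (-998 - 428355) = 9552 - 1*(-429353) = 9552 + 429353 = 438905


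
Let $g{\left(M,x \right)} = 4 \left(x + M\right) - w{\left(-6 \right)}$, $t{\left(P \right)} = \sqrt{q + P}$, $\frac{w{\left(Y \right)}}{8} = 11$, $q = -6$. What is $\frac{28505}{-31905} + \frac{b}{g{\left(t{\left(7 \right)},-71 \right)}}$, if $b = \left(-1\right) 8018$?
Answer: $\frac{24532445}{1174104} \approx 20.895$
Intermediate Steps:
$w{\left(Y \right)} = 88$ ($w{\left(Y \right)} = 8 \cdot 11 = 88$)
$t{\left(P \right)} = \sqrt{-6 + P}$
$g{\left(M,x \right)} = -88 + 4 M + 4 x$ ($g{\left(M,x \right)} = 4 \left(x + M\right) - 88 = 4 \left(M + x\right) - 88 = \left(4 M + 4 x\right) - 88 = -88 + 4 M + 4 x$)
$b = -8018$
$\frac{28505}{-31905} + \frac{b}{g{\left(t{\left(7 \right)},-71 \right)}} = \frac{28505}{-31905} - \frac{8018}{-88 + 4 \sqrt{-6 + 7} + 4 \left(-71\right)} = 28505 \left(- \frac{1}{31905}\right) - \frac{8018}{-88 + 4 \sqrt{1} - 284} = - \frac{5701}{6381} - \frac{8018}{-88 + 4 \cdot 1 - 284} = - \frac{5701}{6381} - \frac{8018}{-88 + 4 - 284} = - \frac{5701}{6381} - \frac{8018}{-368} = - \frac{5701}{6381} - - \frac{4009}{184} = - \frac{5701}{6381} + \frac{4009}{184} = \frac{24532445}{1174104}$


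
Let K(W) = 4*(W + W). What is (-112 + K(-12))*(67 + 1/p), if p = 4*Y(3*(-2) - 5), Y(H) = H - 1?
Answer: -41795/3 ≈ -13932.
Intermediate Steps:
K(W) = 8*W (K(W) = 4*(2*W) = 8*W)
Y(H) = -1 + H
p = -48 (p = 4*(-1 + (3*(-2) - 5)) = 4*(-1 + (-6 - 5)) = 4*(-1 - 11) = 4*(-12) = -48)
(-112 + K(-12))*(67 + 1/p) = (-112 + 8*(-12))*(67 + 1/(-48)) = (-112 - 96)*(67 - 1/48) = -208*3215/48 = -41795/3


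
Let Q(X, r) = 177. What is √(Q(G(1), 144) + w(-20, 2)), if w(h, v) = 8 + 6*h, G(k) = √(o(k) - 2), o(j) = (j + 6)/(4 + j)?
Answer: √65 ≈ 8.0623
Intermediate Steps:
o(j) = (6 + j)/(4 + j)
G(k) = √(-2 + (6 + k)/(4 + k)) (G(k) = √((6 + k)/(4 + k) - 2) = √(-2 + (6 + k)/(4 + k)))
√(Q(G(1), 144) + w(-20, 2)) = √(177 + (8 + 6*(-20))) = √(177 + (8 - 120)) = √(177 - 112) = √65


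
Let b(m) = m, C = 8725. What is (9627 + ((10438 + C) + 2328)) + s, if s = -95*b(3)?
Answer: 30833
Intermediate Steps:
s = -285 (s = -95*3 = -285)
(9627 + ((10438 + C) + 2328)) + s = (9627 + ((10438 + 8725) + 2328)) - 285 = (9627 + (19163 + 2328)) - 285 = (9627 + 21491) - 285 = 31118 - 285 = 30833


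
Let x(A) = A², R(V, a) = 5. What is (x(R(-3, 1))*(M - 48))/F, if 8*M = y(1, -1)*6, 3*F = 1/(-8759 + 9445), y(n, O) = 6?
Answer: -2238075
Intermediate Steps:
F = 1/2058 (F = 1/(3*(-8759 + 9445)) = (⅓)/686 = (⅓)*(1/686) = 1/2058 ≈ 0.00048591)
M = 9/2 (M = (6*6)/8 = (⅛)*36 = 9/2 ≈ 4.5000)
(x(R(-3, 1))*(M - 48))/F = (5²*(9/2 - 48))/(1/2058) = (25*(-87/2))*2058 = -2175/2*2058 = -2238075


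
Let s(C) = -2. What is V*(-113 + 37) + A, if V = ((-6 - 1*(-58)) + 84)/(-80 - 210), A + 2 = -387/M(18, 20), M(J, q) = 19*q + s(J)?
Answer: 198641/6090 ≈ 32.618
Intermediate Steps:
M(J, q) = -2 + 19*q (M(J, q) = 19*q - 2 = -2 + 19*q)
A = -127/42 (A = -2 - 387/(-2 + 19*20) = -2 - 387/(-2 + 380) = -2 - 387/378 = -2 - 387*1/378 = -2 - 43/42 = -127/42 ≈ -3.0238)
V = -68/145 (V = ((-6 + 58) + 84)/(-290) = (52 + 84)*(-1/290) = 136*(-1/290) = -68/145 ≈ -0.46897)
V*(-113 + 37) + A = -68*(-113 + 37)/145 - 127/42 = -68/145*(-76) - 127/42 = 5168/145 - 127/42 = 198641/6090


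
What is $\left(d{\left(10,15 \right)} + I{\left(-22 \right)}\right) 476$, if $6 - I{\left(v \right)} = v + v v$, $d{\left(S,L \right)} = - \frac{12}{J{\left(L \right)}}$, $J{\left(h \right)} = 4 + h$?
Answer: $- \frac{4129776}{19} \approx -2.1736 \cdot 10^{5}$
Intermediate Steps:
$d{\left(S,L \right)} = - \frac{12}{4 + L}$
$I{\left(v \right)} = 6 - v - v^{2}$ ($I{\left(v \right)} = 6 - \left(v + v v\right) = 6 - \left(v + v^{2}\right) = 6 - v - v^{2}$)
$\left(d{\left(10,15 \right)} + I{\left(-22 \right)}\right) 476 = \left(- \frac{12}{4 + 15} - 456\right) 476 = \left(- \frac{12}{19} + \left(6 + 22 - 484\right)\right) 476 = \left(\left(-12\right) \frac{1}{19} + \left(6 + 22 - 484\right)\right) 476 = \left(- \frac{12}{19} - 456\right) 476 = \left(- \frac{8676}{19}\right) 476 = - \frac{4129776}{19}$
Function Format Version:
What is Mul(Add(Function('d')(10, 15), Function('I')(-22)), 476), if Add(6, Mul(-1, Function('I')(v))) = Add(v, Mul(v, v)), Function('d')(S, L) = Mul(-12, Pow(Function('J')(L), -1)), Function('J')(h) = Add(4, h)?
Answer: Rational(-4129776, 19) ≈ -2.1736e+5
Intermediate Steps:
Function('d')(S, L) = Mul(-12, Pow(Add(4, L), -1))
Function('I')(v) = Add(6, Mul(-1, v), Mul(-1, Pow(v, 2))) (Function('I')(v) = Add(6, Mul(-1, Add(v, Mul(v, v)))) = Add(6, Mul(-1, Add(v, Pow(v, 2)))) = Add(6, Add(Mul(-1, v), Mul(-1, Pow(v, 2)))) = Add(6, Mul(-1, v), Mul(-1, Pow(v, 2))))
Mul(Add(Function('d')(10, 15), Function('I')(-22)), 476) = Mul(Add(Mul(-12, Pow(Add(4, 15), -1)), Add(6, Mul(-1, -22), Mul(-1, Pow(-22, 2)))), 476) = Mul(Add(Mul(-12, Pow(19, -1)), Add(6, 22, Mul(-1, 484))), 476) = Mul(Add(Mul(-12, Rational(1, 19)), Add(6, 22, -484)), 476) = Mul(Add(Rational(-12, 19), -456), 476) = Mul(Rational(-8676, 19), 476) = Rational(-4129776, 19)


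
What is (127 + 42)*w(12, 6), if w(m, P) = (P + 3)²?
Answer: 13689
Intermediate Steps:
w(m, P) = (3 + P)²
(127 + 42)*w(12, 6) = (127 + 42)*(3 + 6)² = 169*9² = 169*81 = 13689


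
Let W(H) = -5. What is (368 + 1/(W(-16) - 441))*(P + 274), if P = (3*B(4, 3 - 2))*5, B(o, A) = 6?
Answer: 29871114/223 ≈ 1.3395e+5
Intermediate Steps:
P = 90 (P = (3*6)*5 = 18*5 = 90)
(368 + 1/(W(-16) - 441))*(P + 274) = (368 + 1/(-5 - 441))*(90 + 274) = (368 + 1/(-446))*364 = (368 - 1/446)*364 = (164127/446)*364 = 29871114/223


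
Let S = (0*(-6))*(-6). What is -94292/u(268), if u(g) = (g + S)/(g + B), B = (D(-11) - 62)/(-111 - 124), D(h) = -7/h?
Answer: -297214813/3149 ≈ -94384.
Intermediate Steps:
S = 0 (S = 0*(-6) = 0)
B = 135/517 (B = (-7/(-11) - 62)/(-111 - 124) = (-7*(-1/11) - 62)/(-235) = (7/11 - 62)*(-1/235) = -675/11*(-1/235) = 135/517 ≈ 0.26112)
u(g) = g/(135/517 + g) (u(g) = (g + 0)/(g + 135/517) = g/(135/517 + g))
-94292/u(268) = -94292/(517*268/(135 + 517*268)) = -94292/(517*268/(135 + 138556)) = -94292/(517*268/138691) = -94292/(517*268*(1/138691)) = -94292/138556/138691 = -94292*138691/138556 = -297214813/3149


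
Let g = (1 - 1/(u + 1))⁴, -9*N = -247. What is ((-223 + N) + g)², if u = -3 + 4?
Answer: 792478801/20736 ≈ 38218.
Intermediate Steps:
u = 1
N = 247/9 (N = -⅑*(-247) = 247/9 ≈ 27.444)
g = 1/16 (g = (1 - 1/(1 + 1))⁴ = (1 - 1/2)⁴ = (1 - 1*½)⁴ = (1 - ½)⁴ = (½)⁴ = 1/16 ≈ 0.062500)
((-223 + N) + g)² = ((-223 + 247/9) + 1/16)² = (-1760/9 + 1/16)² = (-28151/144)² = 792478801/20736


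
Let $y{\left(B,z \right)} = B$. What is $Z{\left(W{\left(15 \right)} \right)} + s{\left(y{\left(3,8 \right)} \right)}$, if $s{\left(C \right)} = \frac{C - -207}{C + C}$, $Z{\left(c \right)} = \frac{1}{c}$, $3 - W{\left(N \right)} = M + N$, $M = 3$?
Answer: $\frac{524}{15} \approx 34.933$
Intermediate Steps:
$W{\left(N \right)} = - N$ ($W{\left(N \right)} = 3 - \left(3 + N\right) = - N$)
$s{\left(C \right)} = \frac{207 + C}{2 C}$ ($s{\left(C \right)} = \frac{C + 207}{2 C} = \left(207 + C\right) \frac{1}{2 C} = \frac{207 + C}{2 C}$)
$Z{\left(W{\left(15 \right)} \right)} + s{\left(y{\left(3,8 \right)} \right)} = \frac{1}{\left(-1\right) 15} + \frac{207 + 3}{2 \cdot 3} = \frac{1}{-15} + \frac{1}{2} \cdot \frac{1}{3} \cdot 210 = - \frac{1}{15} + 35 = \frac{524}{15}$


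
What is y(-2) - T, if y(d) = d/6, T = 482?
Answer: -1447/3 ≈ -482.33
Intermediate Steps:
y(d) = d/6 (y(d) = d*(⅙) = d/6)
y(-2) - T = (⅙)*(-2) - 1*482 = -⅓ - 482 = -1447/3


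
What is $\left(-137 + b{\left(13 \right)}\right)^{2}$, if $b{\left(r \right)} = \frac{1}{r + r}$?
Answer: $\frac{12680721}{676} \approx 18758.0$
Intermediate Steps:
$b{\left(r \right)} = \frac{1}{2 r}$
$\left(-137 + b{\left(13 \right)}\right)^{2} = \left(-137 + \frac{1}{2 \cdot 13}\right)^{2} = \left(-137 + \frac{1}{2} \cdot \frac{1}{13}\right)^{2} = \left(-137 + \frac{1}{26}\right)^{2} = \left(- \frac{3561}{26}\right)^{2} = \frac{12680721}{676}$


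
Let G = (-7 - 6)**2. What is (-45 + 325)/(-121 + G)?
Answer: 35/6 ≈ 5.8333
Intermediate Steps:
G = 169 (G = (-13)**2 = 169)
(-45 + 325)/(-121 + G) = (-45 + 325)/(-121 + 169) = 280/48 = 280*(1/48) = 35/6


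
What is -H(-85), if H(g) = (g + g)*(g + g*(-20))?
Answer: 274550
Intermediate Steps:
H(g) = -38*g**2 (H(g) = (2*g)*(g - 20*g) = (2*g)*(-19*g) = -38*g**2)
-H(-85) = -(-38)*(-85)**2 = -(-38)*7225 = -1*(-274550) = 274550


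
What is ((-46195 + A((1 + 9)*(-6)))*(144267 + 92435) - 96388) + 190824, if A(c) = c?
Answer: -10948556574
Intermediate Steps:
((-46195 + A((1 + 9)*(-6)))*(144267 + 92435) - 96388) + 190824 = ((-46195 + (1 + 9)*(-6))*(144267 + 92435) - 96388) + 190824 = ((-46195 + 10*(-6))*236702 - 96388) + 190824 = ((-46195 - 60)*236702 - 96388) + 190824 = (-46255*236702 - 96388) + 190824 = (-10948651010 - 96388) + 190824 = -10948747398 + 190824 = -10948556574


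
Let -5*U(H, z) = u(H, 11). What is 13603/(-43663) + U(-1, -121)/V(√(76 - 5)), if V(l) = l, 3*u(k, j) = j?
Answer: -13603/43663 - 11*√71/1065 ≈ -0.39858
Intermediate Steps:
u(k, j) = j/3
U(H, z) = -11/15
13603/(-43663) + U(-1, -121)/V(√(76 - 5)) = 13603/(-43663) - 11/(15*√(76 - 5)) = 13603*(-1/43663) - 11*√71/71/15 = -13603/43663 - 11*√71/1065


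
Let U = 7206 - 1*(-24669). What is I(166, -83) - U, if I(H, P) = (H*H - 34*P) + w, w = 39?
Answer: -1458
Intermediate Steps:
U = 31875 (U = 7206 + 24669 = 31875)
I(H, P) = 39 + H² - 34*P (I(H, P) = (H*H - 34*P) + 39 = (H² - 34*P) + 39 = 39 + H² - 34*P)
I(166, -83) - U = (39 + 166² - 34*(-83)) - 1*31875 = (39 + 27556 + 2822) - 31875 = 30417 - 31875 = -1458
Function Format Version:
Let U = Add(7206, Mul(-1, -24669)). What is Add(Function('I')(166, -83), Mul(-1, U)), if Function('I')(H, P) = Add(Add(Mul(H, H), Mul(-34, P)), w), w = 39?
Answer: -1458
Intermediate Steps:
U = 31875 (U = Add(7206, 24669) = 31875)
Function('I')(H, P) = Add(39, Pow(H, 2), Mul(-34, P)) (Function('I')(H, P) = Add(Add(Mul(H, H), Mul(-34, P)), 39) = Add(Add(Pow(H, 2), Mul(-34, P)), 39) = Add(39, Pow(H, 2), Mul(-34, P)))
Add(Function('I')(166, -83), Mul(-1, U)) = Add(Add(39, Pow(166, 2), Mul(-34, -83)), Mul(-1, 31875)) = Add(Add(39, 27556, 2822), -31875) = Add(30417, -31875) = -1458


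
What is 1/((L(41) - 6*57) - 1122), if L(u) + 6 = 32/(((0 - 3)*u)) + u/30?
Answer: -1230/1806739 ≈ -0.00068078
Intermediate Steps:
L(u) = -6 - 32/(3*u) + u/30 (L(u) = -6 + (32/(((0 - 3)*u)) + u/30) = -6 + (32/((-3*u)) + u*(1/30)) = -6 + (32*(-1/(3*u)) + u/30) = -6 + (-32/(3*u) + u/30) = -6 - 32/(3*u) + u/30)
1/((L(41) - 6*57) - 1122) = 1/(((1/30)*(-320 + 41*(-180 + 41))/41 - 6*57) - 1122) = 1/(((1/30)*(1/41)*(-320 + 41*(-139)) - 342) - 1122) = 1/(((1/30)*(1/41)*(-320 - 5699) - 342) - 1122) = 1/(((1/30)*(1/41)*(-6019) - 342) - 1122) = 1/((-6019/1230 - 342) - 1122) = 1/(-426679/1230 - 1122) = 1/(-1806739/1230) = -1230/1806739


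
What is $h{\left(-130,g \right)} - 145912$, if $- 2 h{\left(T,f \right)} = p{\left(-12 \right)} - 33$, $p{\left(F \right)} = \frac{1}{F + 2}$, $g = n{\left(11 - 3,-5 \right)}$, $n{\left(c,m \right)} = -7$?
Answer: $- \frac{2917909}{20} \approx -1.459 \cdot 10^{5}$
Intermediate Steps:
$g = -7$
$p{\left(F \right)} = \frac{1}{2 + F}$
$h{\left(T,f \right)} = \frac{331}{20}$ ($h{\left(T,f \right)} = - \frac{\frac{1}{2 - 12} - 33}{2} = - \frac{\frac{1}{-10} - 33}{2} = - \frac{- \frac{1}{10} - 33}{2} = \left(- \frac{1}{2}\right) \left(- \frac{331}{10}\right) = \frac{331}{20}$)
$h{\left(-130,g \right)} - 145912 = \frac{331}{20} - 145912 = - \frac{2917909}{20}$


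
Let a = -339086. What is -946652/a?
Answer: 473326/169543 ≈ 2.7918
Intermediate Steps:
-946652/a = -946652/(-339086) = -946652*(-1/339086) = 473326/169543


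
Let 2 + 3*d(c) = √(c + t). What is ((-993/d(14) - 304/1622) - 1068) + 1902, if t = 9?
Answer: 8016280/15409 - 2979*√23/19 ≈ -231.70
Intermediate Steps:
d(c) = -⅔ + √(9 + c)/3 (d(c) = -⅔ + √(c + 9)/3 = -⅔ + √(9 + c)/3)
((-993/d(14) - 304/1622) - 1068) + 1902 = ((-993/(-⅔ + √(9 + 14)/3) - 304/1622) - 1068) + 1902 = ((-993/(-⅔ + √23/3) - 304*1/1622) - 1068) + 1902 = ((-993/(-⅔ + √23/3) - 152/811) - 1068) + 1902 = ((-152/811 - 993/(-⅔ + √23/3)) - 1068) + 1902 = (-866300/811 - 993/(-⅔ + √23/3)) + 1902 = 676222/811 - 993/(-⅔ + √23/3)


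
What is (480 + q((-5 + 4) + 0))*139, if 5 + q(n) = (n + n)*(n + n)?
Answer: 66581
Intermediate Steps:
q(n) = -5 + 4*n**2 (q(n) = -5 + (n + n)*(n + n) = -5 + (2*n)*(2*n) = -5 + 4*n**2)
(480 + q((-5 + 4) + 0))*139 = (480 + (-5 + 4*((-5 + 4) + 0)**2))*139 = (480 + (-5 + 4*(-1 + 0)**2))*139 = (480 + (-5 + 4*(-1)**2))*139 = (480 + (-5 + 4*1))*139 = (480 + (-5 + 4))*139 = (480 - 1)*139 = 479*139 = 66581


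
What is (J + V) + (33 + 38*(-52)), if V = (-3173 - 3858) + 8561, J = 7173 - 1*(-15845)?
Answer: 22605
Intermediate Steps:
J = 23018 (J = 7173 + 15845 = 23018)
V = 1530 (V = -7031 + 8561 = 1530)
(J + V) + (33 + 38*(-52)) = (23018 + 1530) + (33 + 38*(-52)) = 24548 + (33 - 1976) = 24548 - 1943 = 22605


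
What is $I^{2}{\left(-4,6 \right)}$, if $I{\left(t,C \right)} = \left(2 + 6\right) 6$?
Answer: $2304$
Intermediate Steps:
$I{\left(t,C \right)} = 48$ ($I{\left(t,C \right)} = 8 \cdot 6 = 48$)
$I^{2}{\left(-4,6 \right)} = 48^{2} = 2304$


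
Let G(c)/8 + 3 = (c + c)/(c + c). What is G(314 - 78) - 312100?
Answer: -312116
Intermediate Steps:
G(c) = -16 (G(c) = -24 + 8*((c + c)/(c + c)) = -24 + 8*((2*c)/((2*c))) = -24 + 8*((2*c)*(1/(2*c))) = -24 + 8*1 = -24 + 8 = -16)
G(314 - 78) - 312100 = -16 - 312100 = -312116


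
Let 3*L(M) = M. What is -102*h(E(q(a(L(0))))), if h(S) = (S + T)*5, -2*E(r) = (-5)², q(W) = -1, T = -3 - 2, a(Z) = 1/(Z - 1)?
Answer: 8925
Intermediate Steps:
L(M) = M/3
a(Z) = 1/(-1 + Z)
T = -5
E(r) = -25/2 (E(r) = -½*(-5)² = -½*25 = -25/2)
h(S) = -25 + 5*S (h(S) = (S - 5)*5 = (-5 + S)*5 = -25 + 5*S)
-102*h(E(q(a(L(0))))) = -102*(-25 + 5*(-25/2)) = -102*(-25 - 125/2) = -102*(-175/2) = 8925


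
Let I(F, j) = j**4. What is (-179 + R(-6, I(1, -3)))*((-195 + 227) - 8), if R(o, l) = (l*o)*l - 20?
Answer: -949560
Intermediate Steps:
R(o, l) = -20 + o*l**2 (R(o, l) = o*l**2 - 20 = -20 + o*l**2)
(-179 + R(-6, I(1, -3)))*((-195 + 227) - 8) = (-179 + (-20 - 6*((-3)**4)**2))*((-195 + 227) - 8) = (-179 + (-20 - 6*81**2))*(32 - 8) = (-179 + (-20 - 6*6561))*24 = (-179 + (-20 - 39366))*24 = (-179 - 39386)*24 = -39565*24 = -949560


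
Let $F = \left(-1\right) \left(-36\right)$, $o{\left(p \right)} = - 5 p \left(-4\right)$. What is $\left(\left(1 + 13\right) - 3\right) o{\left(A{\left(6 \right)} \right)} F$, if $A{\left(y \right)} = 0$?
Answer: $0$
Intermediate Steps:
$o{\left(p \right)} = 20 p$
$F = 36$
$\left(\left(1 + 13\right) - 3\right) o{\left(A{\left(6 \right)} \right)} F = \left(\left(1 + 13\right) - 3\right) 20 \cdot 0 \cdot 36 = \left(14 - 3\right) 0 \cdot 36 = 11 \cdot 0 \cdot 36 = 0 \cdot 36 = 0$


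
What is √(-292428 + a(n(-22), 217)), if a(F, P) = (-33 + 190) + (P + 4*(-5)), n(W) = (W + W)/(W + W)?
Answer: I*√292074 ≈ 540.44*I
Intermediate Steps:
n(W) = 1 (n(W) = (2*W)/((2*W)) = (2*W)*(1/(2*W)) = 1)
a(F, P) = 137 + P (a(F, P) = 157 + (P - 20) = 157 + (-20 + P) = 137 + P)
√(-292428 + a(n(-22), 217)) = √(-292428 + (137 + 217)) = √(-292428 + 354) = √(-292074) = I*√292074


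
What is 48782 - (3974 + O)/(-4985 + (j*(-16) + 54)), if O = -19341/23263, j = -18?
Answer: 5269041565059/108010109 ≈ 48783.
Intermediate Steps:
O = -19341/23263 (O = -19341*1/23263 = -19341/23263 ≈ -0.83141)
48782 - (3974 + O)/(-4985 + (j*(-16) + 54)) = 48782 - (3974 - 19341/23263)/(-4985 + (-18*(-16) + 54)) = 48782 - 92427821/(23263*(-4985 + (288 + 54))) = 48782 - 92427821/(23263*(-4985 + 342)) = 48782 - 92427821/(23263*(-4643)) = 48782 - 92427821*(-1)/(23263*4643) = 48782 - 1*(-92427821/108010109) = 48782 + 92427821/108010109 = 5269041565059/108010109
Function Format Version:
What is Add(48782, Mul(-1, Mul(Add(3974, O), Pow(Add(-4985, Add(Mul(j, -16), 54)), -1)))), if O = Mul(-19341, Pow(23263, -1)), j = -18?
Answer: Rational(5269041565059, 108010109) ≈ 48783.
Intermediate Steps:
O = Rational(-19341, 23263) (O = Mul(-19341, Rational(1, 23263)) = Rational(-19341, 23263) ≈ -0.83141)
Add(48782, Mul(-1, Mul(Add(3974, O), Pow(Add(-4985, Add(Mul(j, -16), 54)), -1)))) = Add(48782, Mul(-1, Mul(Add(3974, Rational(-19341, 23263)), Pow(Add(-4985, Add(Mul(-18, -16), 54)), -1)))) = Add(48782, Mul(-1, Mul(Rational(92427821, 23263), Pow(Add(-4985, Add(288, 54)), -1)))) = Add(48782, Mul(-1, Mul(Rational(92427821, 23263), Pow(Add(-4985, 342), -1)))) = Add(48782, Mul(-1, Mul(Rational(92427821, 23263), Pow(-4643, -1)))) = Add(48782, Mul(-1, Mul(Rational(92427821, 23263), Rational(-1, 4643)))) = Add(48782, Mul(-1, Rational(-92427821, 108010109))) = Add(48782, Rational(92427821, 108010109)) = Rational(5269041565059, 108010109)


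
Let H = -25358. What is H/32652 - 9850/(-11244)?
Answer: 760351/7648731 ≈ 0.099409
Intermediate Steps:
H/32652 - 9850/(-11244) = -25358/32652 - 9850/(-11244) = -25358*1/32652 - 9850*(-1/11244) = -12679/16326 + 4925/5622 = 760351/7648731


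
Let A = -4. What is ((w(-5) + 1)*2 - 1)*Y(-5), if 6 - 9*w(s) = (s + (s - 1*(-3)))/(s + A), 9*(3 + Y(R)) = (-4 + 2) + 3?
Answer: -4550/729 ≈ -6.2414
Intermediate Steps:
Y(R) = -26/9 (Y(R) = -3 + ((-4 + 2) + 3)/9 = -3 + (-2 + 3)/9 = -3 + (1/9)*1 = -3 + 1/9 = -26/9)
w(s) = 2/3 - (3 + 2*s)/(9*(-4 + s)) (w(s) = 2/3 - (s + (s - 1*(-3)))/(9*(s - 4)) = 2/3 - (s + (s + 3))/(9*(-4 + s)) = 2/3 - (s + (3 + s))/(9*(-4 + s)) = 2/3 - (3 + 2*s)/(9*(-4 + s)))
((w(-5) + 1)*2 - 1)*Y(-5) = (((-27 + 4*(-5))/(9*(-4 - 5)) + 1)*2 - 1)*(-26/9) = (((1/9)*(-27 - 20)/(-9) + 1)*2 - 1)*(-26/9) = (((1/9)*(-1/9)*(-47) + 1)*2 - 1)*(-26/9) = ((47/81 + 1)*2 - 1)*(-26/9) = ((128/81)*2 - 1)*(-26/9) = (256/81 - 1)*(-26/9) = (175/81)*(-26/9) = -4550/729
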